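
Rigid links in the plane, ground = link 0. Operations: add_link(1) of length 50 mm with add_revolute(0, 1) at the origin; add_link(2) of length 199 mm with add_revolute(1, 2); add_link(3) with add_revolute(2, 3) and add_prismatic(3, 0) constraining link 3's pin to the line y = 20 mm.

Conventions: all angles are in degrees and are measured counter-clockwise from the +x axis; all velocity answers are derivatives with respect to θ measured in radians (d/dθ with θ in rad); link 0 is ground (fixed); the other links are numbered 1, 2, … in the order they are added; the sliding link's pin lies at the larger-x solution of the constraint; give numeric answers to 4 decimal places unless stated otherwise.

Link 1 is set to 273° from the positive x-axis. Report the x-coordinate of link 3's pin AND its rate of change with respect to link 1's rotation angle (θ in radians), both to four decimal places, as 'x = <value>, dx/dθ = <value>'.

geometry: r = 50 mm, L = 199 mm, e = 20 mm
crank pin P = (r cos θ, r sin θ) = (2.616798, -49.931477)
h = r sin θ − e = -49.931477 − 20 = -69.931477
x = r cos θ + √(L² − h²) = 2.616798 + 186.307779 = 188.924577
dx/dθ = −r sin θ − h·r cos θ/√(L² − h²) (θ in radians; h = -69.931477) = 50.913704

x = 188.9246, dx/dθ = 50.9137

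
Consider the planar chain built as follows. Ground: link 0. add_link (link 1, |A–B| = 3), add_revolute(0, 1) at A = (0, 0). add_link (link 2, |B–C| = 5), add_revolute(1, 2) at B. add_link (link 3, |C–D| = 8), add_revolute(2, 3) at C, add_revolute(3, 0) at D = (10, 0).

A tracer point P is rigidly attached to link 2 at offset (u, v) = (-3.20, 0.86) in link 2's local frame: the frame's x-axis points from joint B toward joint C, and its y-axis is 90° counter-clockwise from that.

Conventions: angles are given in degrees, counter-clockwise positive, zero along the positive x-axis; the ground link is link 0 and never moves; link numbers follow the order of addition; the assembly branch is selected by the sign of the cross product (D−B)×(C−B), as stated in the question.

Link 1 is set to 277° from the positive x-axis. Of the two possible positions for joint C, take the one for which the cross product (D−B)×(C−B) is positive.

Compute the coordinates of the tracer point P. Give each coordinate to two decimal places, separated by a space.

A=(0,0), D=(10.00,0)
B = A + 3.00·(cos277°, sin277°) = (0.3656, -2.9776)
|BD| = 10.0840
circle(B,5.00) ∩ circle(D,8.00): a=3.1083, h=3.9165
  candidates: C₊=(2.1788,1.6820) cross=39.494; C₋=(4.4917,-5.8016) cross=-39.494
  branch + wants cross > 0 → take C=(2.1788,1.6820) (cross=39.494)
ex = (C−B)/|BC| = (0.3626,0.9319); ey = (-0.9319,0.3626)
P = B + -3.20·ex + 0.86·ey = (-1.5963,-5.6479)

-1.60 -5.65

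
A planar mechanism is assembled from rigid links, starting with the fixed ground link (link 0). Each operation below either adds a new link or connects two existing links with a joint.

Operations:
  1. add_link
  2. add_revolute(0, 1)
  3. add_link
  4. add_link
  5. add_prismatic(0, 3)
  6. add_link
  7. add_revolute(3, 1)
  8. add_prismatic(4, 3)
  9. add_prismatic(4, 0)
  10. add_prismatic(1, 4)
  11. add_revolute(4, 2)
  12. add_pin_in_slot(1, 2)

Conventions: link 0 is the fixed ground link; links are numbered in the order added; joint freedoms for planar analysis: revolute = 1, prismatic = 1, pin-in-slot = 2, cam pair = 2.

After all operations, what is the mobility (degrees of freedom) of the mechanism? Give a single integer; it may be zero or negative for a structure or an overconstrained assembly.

(L,J1,J2)=(1,0,0); link0 fixed
link1: (2,0,0)
R 0-1 [J1]: (2,1,0)
link2: (3,1,0)
link3: (4,1,0)
P 0-3 [J1]: (4,2,0)
link4: (5,2,0)
R 3-1 [J1]: (5,3,0)
P 4-3 [J1]: (5,4,0)
P 4-0 [J1]: (5,5,0)
P 1-4 [J1]: (5,6,0)
R 4-2 [J1]: (5,7,0)
PS 1-2 [J2]: (5,7,1)
Grübler: 3·4 − 2·7 − 1 = -3

M = -3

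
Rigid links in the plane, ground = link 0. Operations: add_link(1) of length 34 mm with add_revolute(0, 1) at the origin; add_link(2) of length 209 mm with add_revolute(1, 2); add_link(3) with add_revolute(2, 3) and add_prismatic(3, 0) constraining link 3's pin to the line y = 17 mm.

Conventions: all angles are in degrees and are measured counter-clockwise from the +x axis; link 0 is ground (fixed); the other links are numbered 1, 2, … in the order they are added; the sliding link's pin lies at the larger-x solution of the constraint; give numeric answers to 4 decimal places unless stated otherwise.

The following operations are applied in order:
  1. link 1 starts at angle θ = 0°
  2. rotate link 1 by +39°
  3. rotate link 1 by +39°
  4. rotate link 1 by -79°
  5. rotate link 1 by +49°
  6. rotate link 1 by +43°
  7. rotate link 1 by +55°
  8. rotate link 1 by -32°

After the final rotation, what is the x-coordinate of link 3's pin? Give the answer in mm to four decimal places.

geometry: r = 34 mm, L = 209 mm, e = 17 mm; θ starts at 0°
rotate link 1 by +39°: θ ← 0° +39° = 39°
rotate link 1 by +39°: θ ← 39° +39° = 78°
rotate link 1 by -79°: θ ← 78° -79° = -1°
rotate link 1 by +49°: θ ← -1° +49° = 48°
rotate link 1 by +43°: θ ← 48° +43° = 91°
rotate link 1 by +55°: θ ← 91° +55° = 146°
rotate link 1 by -32°: θ ← 146° -32° = 114°
crank pin P = (r cos θ, r sin θ) = (-13.829046, 31.060546)
h = r sin θ − e = 31.060546 − 17 = 14.060546
x = r cos θ + √(L² − h²) = -13.829046 + 208.526500 = 194.697454

194.6975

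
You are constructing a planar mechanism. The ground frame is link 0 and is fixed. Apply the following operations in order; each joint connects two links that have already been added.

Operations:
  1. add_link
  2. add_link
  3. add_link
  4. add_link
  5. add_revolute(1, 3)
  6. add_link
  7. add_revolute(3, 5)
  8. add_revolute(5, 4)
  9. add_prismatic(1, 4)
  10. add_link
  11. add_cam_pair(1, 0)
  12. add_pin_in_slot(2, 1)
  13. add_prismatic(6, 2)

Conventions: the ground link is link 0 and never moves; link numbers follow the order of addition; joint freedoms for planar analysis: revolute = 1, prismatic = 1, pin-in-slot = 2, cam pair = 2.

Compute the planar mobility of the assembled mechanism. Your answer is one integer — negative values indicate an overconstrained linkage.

ground; <1,0,0>
#1 <2,0,0>
#2 <3,0,0>
#3 <4,0,0>
#4 <5,0,0>
R:1↔3 J1 <5,1,0>
#5 <6,1,0>
R:3↔5 J1 <6,2,0>
R:5↔4 J1 <6,3,0>
P:1↔4 J1 <6,4,0>
#6 <7,4,0>
C:1↔0 J2 <7,4,1>
PS:2↔1 J2 <7,4,2>
P:6↔2 J1 <7,5,2>
3×6 − 2×5 − 1×2 = 6

M = 6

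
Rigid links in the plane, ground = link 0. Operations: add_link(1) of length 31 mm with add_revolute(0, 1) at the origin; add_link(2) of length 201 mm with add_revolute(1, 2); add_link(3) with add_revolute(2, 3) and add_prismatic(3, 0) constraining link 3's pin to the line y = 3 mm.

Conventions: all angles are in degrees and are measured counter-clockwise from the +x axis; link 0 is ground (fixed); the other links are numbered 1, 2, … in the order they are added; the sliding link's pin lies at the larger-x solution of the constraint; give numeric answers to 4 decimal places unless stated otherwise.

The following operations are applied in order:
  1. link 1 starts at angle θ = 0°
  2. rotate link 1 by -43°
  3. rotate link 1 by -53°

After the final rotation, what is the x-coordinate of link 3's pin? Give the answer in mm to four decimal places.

geometry: r = 31 mm, L = 201 mm, e = 3 mm; θ starts at 0°
rotate link 1 by -43°: θ ← 0° -43° = -43°
rotate link 1 by -53°: θ ← -43° -53° = -96°
crank pin P = (r cos θ, r sin θ) = (-3.240382, -30.830179)
h = r sin θ − e = -30.830179 − 3 = -33.830179
x = r cos θ + √(L² − h²) = -3.240382 + 198.132579 = 194.892197

194.8922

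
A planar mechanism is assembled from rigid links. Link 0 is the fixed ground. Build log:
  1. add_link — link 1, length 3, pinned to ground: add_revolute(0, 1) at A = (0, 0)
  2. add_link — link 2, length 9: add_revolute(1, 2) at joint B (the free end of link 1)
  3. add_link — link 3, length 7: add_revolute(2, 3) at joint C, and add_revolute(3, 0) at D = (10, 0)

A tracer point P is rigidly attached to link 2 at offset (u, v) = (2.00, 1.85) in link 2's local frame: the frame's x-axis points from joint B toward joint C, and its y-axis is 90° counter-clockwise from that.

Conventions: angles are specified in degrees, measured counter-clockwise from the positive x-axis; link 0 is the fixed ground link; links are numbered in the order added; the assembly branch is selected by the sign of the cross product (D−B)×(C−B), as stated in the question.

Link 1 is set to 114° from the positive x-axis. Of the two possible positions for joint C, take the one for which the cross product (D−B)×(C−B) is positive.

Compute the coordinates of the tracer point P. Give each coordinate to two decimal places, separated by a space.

A=(0,0), D=(10.00,0)
B = A + 3.00·(cos114°, sin114°) = (-1.2202, 2.7406)
|BD| = 11.5501
circle(B,9.00) ∩ circle(D,7.00): a=7.1603, h=5.4525
  candidates: C₊=(7.0294,6.3384) cross=62.977; C₋=(4.4418,-4.2552) cross=-62.977
  branch + wants cross > 0 → take C=(7.0294,6.3384) (cross=62.977)
ex = (C−B)/|BC| = (0.9166,0.3998); ey = (-0.3998,0.9166)
P = B + 2.00·ex + 1.85·ey = (-0.1265,5.2359)

-0.13 5.24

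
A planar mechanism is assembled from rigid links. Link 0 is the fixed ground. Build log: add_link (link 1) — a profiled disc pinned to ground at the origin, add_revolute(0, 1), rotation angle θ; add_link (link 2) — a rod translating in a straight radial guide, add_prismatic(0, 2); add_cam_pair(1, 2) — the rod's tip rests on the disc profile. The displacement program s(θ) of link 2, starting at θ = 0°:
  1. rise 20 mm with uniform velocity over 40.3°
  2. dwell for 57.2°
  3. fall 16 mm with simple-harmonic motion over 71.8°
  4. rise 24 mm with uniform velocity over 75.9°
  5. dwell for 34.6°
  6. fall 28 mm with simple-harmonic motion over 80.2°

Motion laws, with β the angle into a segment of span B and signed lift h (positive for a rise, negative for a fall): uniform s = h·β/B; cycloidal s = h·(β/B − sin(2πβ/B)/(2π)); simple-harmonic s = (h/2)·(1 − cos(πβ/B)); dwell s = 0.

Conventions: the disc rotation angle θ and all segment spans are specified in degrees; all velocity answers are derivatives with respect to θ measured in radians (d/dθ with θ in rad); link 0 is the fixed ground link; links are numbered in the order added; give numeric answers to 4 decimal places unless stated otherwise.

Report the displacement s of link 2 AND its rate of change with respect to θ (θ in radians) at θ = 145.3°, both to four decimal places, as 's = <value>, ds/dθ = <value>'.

seg 1 [0°–40.3°] uniform, h=20: full span → s += 20 → s = 20.0000
seg 2 [40.3°–97.5°] dwell: s stays 20.0000
seg 3 [97.5°–169.3°] simple-harmonic, h=-16: θ=145.3° here. β=47.8, B=71.8. -16/2·(1 − cos(π·0.6657)) = -11.9798 → s = 8.0202
velocity in seg [97.5°–169.3°] (simple-harmonic), θ in radians: β = 47.8° = 0.8343 rad, B = 71.8° = 1.2531 rad; ds/dθ = (πh/(2B)) sin(πβ/B) = (π·(-16)/(2·1.2531)) sin(π·0.6657) = -17.397932 mm/rad

s = 8.0202, ds/dθ = -17.3979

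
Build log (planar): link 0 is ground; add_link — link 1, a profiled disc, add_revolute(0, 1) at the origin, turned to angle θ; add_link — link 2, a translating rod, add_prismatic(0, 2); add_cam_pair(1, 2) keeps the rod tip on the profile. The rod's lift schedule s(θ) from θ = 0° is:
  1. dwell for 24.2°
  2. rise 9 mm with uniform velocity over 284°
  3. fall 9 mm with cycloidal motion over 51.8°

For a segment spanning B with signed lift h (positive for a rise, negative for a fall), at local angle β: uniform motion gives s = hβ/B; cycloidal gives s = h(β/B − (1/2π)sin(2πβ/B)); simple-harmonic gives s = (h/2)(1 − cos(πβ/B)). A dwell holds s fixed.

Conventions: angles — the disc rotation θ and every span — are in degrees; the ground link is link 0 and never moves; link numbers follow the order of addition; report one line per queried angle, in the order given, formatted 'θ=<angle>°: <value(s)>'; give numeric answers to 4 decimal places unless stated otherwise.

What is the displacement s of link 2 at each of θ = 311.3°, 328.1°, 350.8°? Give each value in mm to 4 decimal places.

seg 1 [0°–24.2°] dwell: s stays 0.0000
seg 2 [24.2°–308.2°] uniform, h=9: full span → s += 9 → s = 9.0000
seg 3 [308.2°–360°] cycloidal, h=-9: θ=311.3° here. β=3.1, B=51.8. -9·(0.0598 − sin(2π·0.0598)/(2π)) = -0.0126 → s = 8.9874
seg 3 [308.2°–360°] cycloidal, h=-9: θ=328.1° here. β=19.9, B=51.8. -9·(0.3842 − sin(2π·0.3842)/(2π)) = -2.5047 → s = 6.4953
seg 3 [308.2°–360°] cycloidal, h=-9: θ=350.8° here. β=42.6, B=51.8. -9·(0.8224 − sin(2π·0.8224)/(2π)) = -8.6883 → s = 0.3117

θ=311.3°: 8.9874
θ=328.1°: 6.4953
θ=350.8°: 0.3117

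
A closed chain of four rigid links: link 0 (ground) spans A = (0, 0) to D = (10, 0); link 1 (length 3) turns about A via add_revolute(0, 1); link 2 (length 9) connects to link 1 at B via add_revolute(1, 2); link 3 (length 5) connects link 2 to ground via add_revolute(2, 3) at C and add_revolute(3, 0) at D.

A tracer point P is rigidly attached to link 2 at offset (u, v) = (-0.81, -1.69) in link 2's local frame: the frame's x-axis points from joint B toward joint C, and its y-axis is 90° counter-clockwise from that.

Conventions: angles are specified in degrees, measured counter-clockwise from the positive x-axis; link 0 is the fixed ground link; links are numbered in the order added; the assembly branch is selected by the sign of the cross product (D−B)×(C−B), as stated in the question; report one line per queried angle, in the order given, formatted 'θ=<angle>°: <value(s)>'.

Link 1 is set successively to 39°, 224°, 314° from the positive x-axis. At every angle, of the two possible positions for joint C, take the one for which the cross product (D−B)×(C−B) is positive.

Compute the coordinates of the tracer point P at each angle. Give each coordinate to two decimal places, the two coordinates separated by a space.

A=(0,0), D=(10.00,0)
θ=39°: B = A + 3.00·(cos39°, sin39°) = (2.3314, 1.8880)
θ=39°: |BD| = 7.8975
θ=39°: circle(B,9.00) ∩ circle(D,5.00): a=7.4942, h=4.9837
θ=39°:   candidates: C₊=(10.7997,4.9356) cross=39.359; C₋=(8.4169,-4.7428) cross=-39.359
θ=39°:   branch + wants cross > 0 → take C=(10.7997,4.9356) (cross=39.359)
θ=39°: ex = (C−B)/|BC| = (0.9409,0.3386); ey = (-0.3386,0.9409)
θ=39°: P = B + -0.81·ex + -1.69·ey = (2.1416,0.0235)
θ=224°: B = A + 3.00·(cos224°, sin224°) = (-2.1580, -2.0840)
θ=224°: |BD| = 12.3353
θ=224°: circle(B,9.00) ∩ circle(D,5.00): a=8.4376, h=3.1317
θ=224°:   candidates: C₊=(5.6292,2.4282) cross=38.630; C₋=(6.6873,-3.7452) cross=-38.630
θ=224°:   branch + wants cross > 0 → take C=(5.6292,2.4282) (cross=38.630)
θ=224°: ex = (C−B)/|BC| = (0.8652,0.5013); ey = (-0.5013,0.8652)
θ=224°: P = B + -0.81·ex + -1.69·ey = (-2.0116,-3.9523)
θ=314°: B = A + 3.00·(cos314°, sin314°) = (2.0840, -2.1580)
θ=314°: |BD| = 8.2049
θ=314°: circle(B,9.00) ∩ circle(D,5.00): a=7.5150, h=4.9522
θ=314°:   candidates: C₊=(8.0319,4.5964) cross=40.632; C₋=(10.6369,-4.9593) cross=-40.632
θ=314°:   branch + wants cross > 0 → take C=(8.0319,4.5964) (cross=40.632)
θ=314°: ex = (C−B)/|BC| = (0.6609,0.7505); ey = (-0.7505,0.6609)
θ=314°: P = B + -0.81·ex + -1.69·ey = (2.8170,-3.8828)

θ=39°: 2.14 0.02
θ=224°: -2.01 -3.95
θ=314°: 2.82 -3.88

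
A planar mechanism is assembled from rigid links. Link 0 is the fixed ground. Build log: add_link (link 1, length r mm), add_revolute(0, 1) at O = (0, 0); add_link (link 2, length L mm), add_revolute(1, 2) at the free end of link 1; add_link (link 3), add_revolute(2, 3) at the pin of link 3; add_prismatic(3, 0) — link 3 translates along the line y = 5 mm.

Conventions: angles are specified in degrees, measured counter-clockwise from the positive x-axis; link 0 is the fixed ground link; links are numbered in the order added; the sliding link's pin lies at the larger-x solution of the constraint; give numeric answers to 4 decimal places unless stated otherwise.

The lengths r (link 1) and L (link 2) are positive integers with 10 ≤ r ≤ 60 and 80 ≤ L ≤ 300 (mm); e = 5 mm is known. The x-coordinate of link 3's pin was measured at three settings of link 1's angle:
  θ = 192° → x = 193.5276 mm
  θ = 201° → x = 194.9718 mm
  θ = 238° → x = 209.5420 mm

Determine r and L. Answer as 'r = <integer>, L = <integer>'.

constraint per measurement: (x − r cos θ)² + (r sin θ − e)² = L²
subtracting the θ₁ and θ₂ equations cancels the r² and L² terms:
r = (x₁² − x₂²) / (2[(x₁cos θ₁ + e sin θ₁) − (x₂cos θ₂ + e sin θ₂)]) = 42.9978 → r = 43
L² = (x₁ − r cos θ₁)² + (r sin θ₁ − e)² = 55696.0099 → L = 236.0000 → L = 236
check at θ₃=238°: x = 209.5420 (printed 209.5420) ✓

r = 43, L = 236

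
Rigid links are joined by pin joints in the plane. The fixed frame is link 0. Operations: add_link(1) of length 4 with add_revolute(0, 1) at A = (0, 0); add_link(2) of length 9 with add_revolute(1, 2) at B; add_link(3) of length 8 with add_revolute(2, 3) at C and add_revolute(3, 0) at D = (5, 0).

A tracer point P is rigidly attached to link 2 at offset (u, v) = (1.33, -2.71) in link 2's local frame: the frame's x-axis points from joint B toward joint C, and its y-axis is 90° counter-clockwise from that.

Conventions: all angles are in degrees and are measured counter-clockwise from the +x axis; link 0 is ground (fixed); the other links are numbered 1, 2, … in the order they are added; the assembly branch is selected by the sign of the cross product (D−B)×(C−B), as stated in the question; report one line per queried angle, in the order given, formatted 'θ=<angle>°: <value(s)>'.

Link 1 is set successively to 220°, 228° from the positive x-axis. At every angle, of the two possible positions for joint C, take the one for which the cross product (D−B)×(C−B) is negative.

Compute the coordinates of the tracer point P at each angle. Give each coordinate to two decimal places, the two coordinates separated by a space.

A=(0,0), D=(5.00,0)
θ=220°: B = A + 4.00·(cos220°, sin220°) = (-3.0642, -2.5712)
θ=220°: |BD| = 8.4641
θ=220°: circle(B,9.00) ∩ circle(D,8.00): a=5.2363, h=7.3199
θ=220°:   candidates: C₊=(-0.2989,5.9935) cross=61.957; C₋=(4.1483,-7.9545) cross=-61.957
θ=220°:   branch - wants cross < 0 → take C=(4.1483,-7.9545) (cross=-61.957)
θ=220°: ex = (C−B)/|BC| = (0.8014,-0.5982); ey = (0.5982,0.8014)
θ=220°: P = B + 1.33·ex + -2.71·ey = (-3.6193,-5.5384)
θ=228°: B = A + 4.00·(cos228°, sin228°) = (-2.6765, -2.9726)
θ=228°: |BD| = 8.2320
θ=228°: circle(B,9.00) ∩ circle(D,8.00): a=5.1485, h=7.3819
θ=228°:   candidates: C₊=(-0.5410,5.7704) cross=60.768; C₋=(4.7902,-7.9972) cross=-60.768
θ=228°:   branch - wants cross < 0 → take C=(4.7902,-7.9972) (cross=-60.768)
θ=228°: ex = (C−B)/|BC| = (0.8296,-0.5583); ey = (0.5583,0.8296)
θ=228°: P = B + 1.33·ex + -2.71·ey = (-3.0861,-5.9634)

θ=220°: -3.62 -5.54
θ=228°: -3.09 -5.96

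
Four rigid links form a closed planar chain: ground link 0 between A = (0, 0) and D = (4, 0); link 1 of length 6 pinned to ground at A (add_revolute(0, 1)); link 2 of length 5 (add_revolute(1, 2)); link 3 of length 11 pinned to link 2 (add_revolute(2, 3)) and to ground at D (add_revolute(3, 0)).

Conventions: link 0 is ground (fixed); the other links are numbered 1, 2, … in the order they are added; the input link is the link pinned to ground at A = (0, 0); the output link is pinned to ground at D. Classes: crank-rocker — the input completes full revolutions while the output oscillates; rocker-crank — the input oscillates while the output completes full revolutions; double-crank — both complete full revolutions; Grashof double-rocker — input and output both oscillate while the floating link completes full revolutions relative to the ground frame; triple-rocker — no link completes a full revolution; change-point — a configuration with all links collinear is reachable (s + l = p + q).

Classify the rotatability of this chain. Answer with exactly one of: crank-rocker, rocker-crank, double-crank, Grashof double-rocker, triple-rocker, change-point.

lengths: ground=4, input=6, coupler=5, output=11
sorted: s=4 (shortest), l=11 (longest), p+q=11
s + l = 15 vs p + q = 11
s + l > p + q → non-Grashof → no link fully rotates → triple-rocker

triple-rocker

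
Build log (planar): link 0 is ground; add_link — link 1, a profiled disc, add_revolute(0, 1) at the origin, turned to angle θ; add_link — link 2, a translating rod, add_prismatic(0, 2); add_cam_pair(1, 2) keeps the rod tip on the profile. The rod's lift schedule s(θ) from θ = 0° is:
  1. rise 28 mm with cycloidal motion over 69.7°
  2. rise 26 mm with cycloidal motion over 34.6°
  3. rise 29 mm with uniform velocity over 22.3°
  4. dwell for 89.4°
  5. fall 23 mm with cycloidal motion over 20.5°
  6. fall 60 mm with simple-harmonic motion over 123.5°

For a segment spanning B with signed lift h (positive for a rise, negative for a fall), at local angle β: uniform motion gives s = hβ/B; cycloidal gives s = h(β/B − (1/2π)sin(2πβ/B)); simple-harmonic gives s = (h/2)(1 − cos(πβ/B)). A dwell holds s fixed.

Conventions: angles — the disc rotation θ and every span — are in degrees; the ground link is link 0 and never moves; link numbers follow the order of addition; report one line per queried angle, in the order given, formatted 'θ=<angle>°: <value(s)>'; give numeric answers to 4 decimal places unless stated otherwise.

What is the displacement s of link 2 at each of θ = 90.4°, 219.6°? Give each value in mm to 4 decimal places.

seg 1 [0°–69.7°] cycloidal, h=28: full span → s += 28 → s = 28.0000
seg 2 [69.7°–104.3°] cycloidal, h=26: θ=90.4° here. β=20.7, B=34.6. 26·(0.5983 − sin(2π·0.5983)/(2π)) = 17.9506 → s = 45.9506
seg 2 [69.7°–104.3°] cycloidal, h=26: full span → s += 26 → s = 54.0000
seg 3 [104.3°–126.6°] uniform, h=29: full span → s += 29 → s = 83.0000
seg 4 [126.6°–216°] dwell: s stays 83.0000
seg 5 [216°–236.5°] cycloidal, h=-23: θ=219.6° here. β=3.6, B=20.5. -23·(0.1756 − sin(2π·0.1756)/(2π)) = -0.7711 → s = 82.2289

θ=90.4°: 45.9506
θ=219.6°: 82.2289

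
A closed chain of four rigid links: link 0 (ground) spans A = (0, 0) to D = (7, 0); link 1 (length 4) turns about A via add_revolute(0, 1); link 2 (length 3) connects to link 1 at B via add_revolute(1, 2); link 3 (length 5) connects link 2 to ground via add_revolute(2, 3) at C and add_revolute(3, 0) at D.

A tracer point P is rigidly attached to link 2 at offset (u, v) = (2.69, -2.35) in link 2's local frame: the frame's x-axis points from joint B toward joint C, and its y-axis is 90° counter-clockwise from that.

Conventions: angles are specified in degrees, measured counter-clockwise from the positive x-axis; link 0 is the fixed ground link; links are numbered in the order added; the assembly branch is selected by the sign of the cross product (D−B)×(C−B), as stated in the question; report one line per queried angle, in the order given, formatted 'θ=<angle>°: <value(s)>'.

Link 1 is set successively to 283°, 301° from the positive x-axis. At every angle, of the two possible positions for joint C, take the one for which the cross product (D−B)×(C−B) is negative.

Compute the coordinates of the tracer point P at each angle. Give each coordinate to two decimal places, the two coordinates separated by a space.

A=(0,0), D=(7.00,0)
θ=283°: B = A + 4.00·(cos283°, sin283°) = (0.8998, -3.8975)
θ=283°: |BD| = 7.2390
θ=283°: circle(B,3.00) ∩ circle(D,5.00): a=2.5144, h=1.6365
θ=283°:   candidates: C₊=(2.1375,-1.1647) cross=11.846; C₋=(3.8997,-3.9228) cross=-11.846
θ=283°:   branch - wants cross < 0 → take C=(3.8997,-3.9228) (cross=-11.846)
θ=283°: ex = (C−B)/|BC| = (1.0000,-0.0084); ey = (0.0084,1.0000)
θ=283°: P = B + 2.69·ex + -2.35·ey = (3.5699,-6.2701)
θ=301°: B = A + 4.00·(cos301°, sin301°) = (2.0602, -3.4287)
θ=301°: |BD| = 6.0131
θ=301°: circle(B,3.00) ∩ circle(D,5.00): a=1.6762, h=2.4881
θ=301°:   candidates: C₊=(2.0184,-0.4290) cross=14.961; C₋=(4.8558,-4.5169) cross=-14.961
θ=301°:   branch - wants cross < 0 → take C=(4.8558,-4.5169) (cross=-14.961)
θ=301°: ex = (C−B)/|BC| = (0.9319,-0.3627); ey = (0.3627,0.9319)
θ=301°: P = B + 2.69·ex + -2.35·ey = (3.7145,-6.5944)

θ=283°: 3.57 -6.27
θ=301°: 3.71 -6.59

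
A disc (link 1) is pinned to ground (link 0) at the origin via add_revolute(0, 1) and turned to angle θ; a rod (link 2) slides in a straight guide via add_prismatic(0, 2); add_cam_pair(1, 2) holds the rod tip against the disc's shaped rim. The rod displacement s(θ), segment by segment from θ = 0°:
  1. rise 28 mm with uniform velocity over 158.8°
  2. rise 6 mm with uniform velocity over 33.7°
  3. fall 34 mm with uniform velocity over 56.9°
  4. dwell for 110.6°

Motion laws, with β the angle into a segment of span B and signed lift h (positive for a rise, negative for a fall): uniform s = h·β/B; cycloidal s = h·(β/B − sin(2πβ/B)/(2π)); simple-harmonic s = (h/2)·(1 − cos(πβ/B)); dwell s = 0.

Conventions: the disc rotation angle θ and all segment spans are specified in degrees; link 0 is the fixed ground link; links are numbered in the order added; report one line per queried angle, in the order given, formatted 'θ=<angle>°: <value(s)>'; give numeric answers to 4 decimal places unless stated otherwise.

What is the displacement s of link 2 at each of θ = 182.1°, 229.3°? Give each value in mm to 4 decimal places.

segment 1 (0° to 158.8°, uniform, h = 28) is passed completely: s = 0.0000 + (28) = 28.0000
θ = 182.1° falls in segment 2 (158.8° to 192.5°, uniform, h = 6): β = 182.1 − 158.8 = 23.3°, B = 33.7°; Δs = 6·23.3/33.7 = 4.1484; s = 28.0000 + 4.1484 = 32.1484
segment 2 (158.8° to 192.5°, uniform, h = 6) is passed completely: s = 28.0000 + (6) = 34.0000
θ = 229.3° falls in segment 3 (192.5° to 249.4°, uniform, h = -34): β = 229.3 − 192.5 = 36.8°, B = 56.9°; Δs = -34·36.8/56.9 = -21.9895; s = 34.0000 − 21.9895 = 12.0105

θ=182.1°: 32.1484
θ=229.3°: 12.0105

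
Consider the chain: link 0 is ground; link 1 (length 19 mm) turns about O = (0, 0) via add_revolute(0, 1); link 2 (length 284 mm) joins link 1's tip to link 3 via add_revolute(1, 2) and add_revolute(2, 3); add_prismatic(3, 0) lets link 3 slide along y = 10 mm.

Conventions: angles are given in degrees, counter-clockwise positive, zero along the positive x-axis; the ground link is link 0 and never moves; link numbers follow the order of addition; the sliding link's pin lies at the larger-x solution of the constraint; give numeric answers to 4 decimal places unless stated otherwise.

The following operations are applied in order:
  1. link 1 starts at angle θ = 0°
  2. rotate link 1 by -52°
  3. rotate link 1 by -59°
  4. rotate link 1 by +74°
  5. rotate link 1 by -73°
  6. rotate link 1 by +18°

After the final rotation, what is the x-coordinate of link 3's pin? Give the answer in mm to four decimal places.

geometry: r = 19 mm, L = 284 mm, e = 10 mm; θ starts at 0°
rotate link 1 by -52°: θ ← 0° -52° = -52°
rotate link 1 by -59°: θ ← -52° -59° = -111°
rotate link 1 by +74°: θ ← -111° +74° = -37°
rotate link 1 by -73°: θ ← -37° -73° = -110°
rotate link 1 by +18°: θ ← -110° +18° = -92°
crank pin P = (r cos θ, r sin θ) = (-0.663090, -18.988426)
h = r sin θ − e = -18.988426 − 10 = -28.988426
x = r cos θ + √(L² − h²) = -0.663090 + 282.516674 = 281.853584

281.8536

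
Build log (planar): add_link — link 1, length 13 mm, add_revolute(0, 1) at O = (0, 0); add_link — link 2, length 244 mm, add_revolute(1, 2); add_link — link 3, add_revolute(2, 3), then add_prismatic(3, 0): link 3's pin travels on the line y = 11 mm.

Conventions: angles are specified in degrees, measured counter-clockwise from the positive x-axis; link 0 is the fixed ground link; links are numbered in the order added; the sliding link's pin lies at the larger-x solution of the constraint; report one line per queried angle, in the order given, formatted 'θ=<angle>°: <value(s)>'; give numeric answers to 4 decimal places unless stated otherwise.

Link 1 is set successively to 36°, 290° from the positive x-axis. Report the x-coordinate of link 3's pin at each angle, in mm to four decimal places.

geometry: r = 13 mm, L = 244 mm, e = 11 mm
θ=36°: crank pin P = (r cos θ, r sin θ) = (10.517221, 7.641208)
θ=36°: h = r sin θ − e = 7.641208 − 11 = -3.358792
θ=36°: x = r cos θ + √(L² − h²) = 10.517221 + 243.976881 = 254.494102
θ=290°: crank pin P = (r cos θ, r sin θ) = (4.446262, -12.216004)
θ=290°: h = r sin θ − e = -12.216004 − 11 = -23.216004
θ=290°: x = r cos θ + √(L² − h²) = 4.446262 + 242.893016 = 247.339278

θ=36°: 254.4941
θ=290°: 247.3393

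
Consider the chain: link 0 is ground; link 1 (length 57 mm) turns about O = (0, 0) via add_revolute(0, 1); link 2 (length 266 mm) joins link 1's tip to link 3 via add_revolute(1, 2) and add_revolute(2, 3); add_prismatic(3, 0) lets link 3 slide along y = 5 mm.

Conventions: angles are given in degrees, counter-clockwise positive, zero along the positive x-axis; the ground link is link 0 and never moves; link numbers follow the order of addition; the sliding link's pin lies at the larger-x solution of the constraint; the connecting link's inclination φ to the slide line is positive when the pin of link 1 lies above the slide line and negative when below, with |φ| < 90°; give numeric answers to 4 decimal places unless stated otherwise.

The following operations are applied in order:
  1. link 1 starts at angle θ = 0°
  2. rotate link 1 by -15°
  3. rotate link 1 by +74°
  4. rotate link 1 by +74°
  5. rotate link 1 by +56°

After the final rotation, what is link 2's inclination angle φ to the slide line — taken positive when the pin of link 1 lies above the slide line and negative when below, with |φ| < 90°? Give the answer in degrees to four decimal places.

geometry: r = 57 mm, L = 266 mm, e = 5 mm; θ starts at 0°
rotate link 1 by -15°: θ ← 0° -15° = -15°
rotate link 1 by +74°: θ ← -15° +74° = 59°
rotate link 1 by +74°: θ ← 59° +74° = 133°
rotate link 1 by +56°: θ ← 133° +56° = 189°
h = r sin θ − e = -8.916765 − 5 = -13.916765
sin φ = h / L = -13.916765 / 266 = -0.05231866
φ = arcsin(-0.05231866) = -2.999008°

-2.9990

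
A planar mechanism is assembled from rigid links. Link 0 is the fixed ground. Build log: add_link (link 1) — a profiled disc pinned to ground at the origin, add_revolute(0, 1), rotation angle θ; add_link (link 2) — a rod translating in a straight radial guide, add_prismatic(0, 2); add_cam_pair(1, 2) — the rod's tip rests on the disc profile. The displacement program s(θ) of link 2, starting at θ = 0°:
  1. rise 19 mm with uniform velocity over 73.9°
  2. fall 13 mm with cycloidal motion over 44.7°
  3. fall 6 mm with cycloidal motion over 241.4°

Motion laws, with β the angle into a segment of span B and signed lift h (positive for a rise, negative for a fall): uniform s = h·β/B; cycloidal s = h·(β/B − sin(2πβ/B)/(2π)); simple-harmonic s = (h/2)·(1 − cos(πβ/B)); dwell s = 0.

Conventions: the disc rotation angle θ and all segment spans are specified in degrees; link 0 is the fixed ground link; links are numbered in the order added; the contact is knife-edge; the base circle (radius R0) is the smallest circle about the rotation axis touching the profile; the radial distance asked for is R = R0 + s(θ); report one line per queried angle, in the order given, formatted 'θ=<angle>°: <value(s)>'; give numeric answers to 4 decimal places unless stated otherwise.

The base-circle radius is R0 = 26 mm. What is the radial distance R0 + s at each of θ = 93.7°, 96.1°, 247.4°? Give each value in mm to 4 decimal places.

seg 1 [0°–73.9°] uniform, h=19: full span → s += 19 → s = 19.0000
seg 2 [73.9°–118.6°] cycloidal, h=-13: θ=93.7° here. β=19.8, B=44.7. -13·(0.4430 − sin(2π·0.4430)/(2π)) = -5.0326 → s = 13.9674
seg 2 [73.9°–118.6°] cycloidal, h=-13: θ=96.1° here. β=22.2, B=44.7. -13·(0.4966 − sin(2π·0.4966)/(2π)) = -6.4128 → s = 12.5872
seg 2 [73.9°–118.6°] cycloidal, h=-13: full span → s += -13 → s = 6.0000
seg 3 [118.6°–360°] cycloidal, h=-6: θ=247.4° here. β=128.8, B=241.4. -6·(0.5336 − sin(2π·0.5336)/(2π)) = -3.4012 → s = 2.5988
θ=93.7°: R = R0 + s = 26 + 13.9674 = 39.9674
θ=96.1°: R = R0 + s = 26 + 12.5872 = 38.5872
θ=247.4°: R = R0 + s = 26 + 2.5988 = 28.5988

θ=93.7°: 39.9674
θ=96.1°: 38.5872
θ=247.4°: 28.5988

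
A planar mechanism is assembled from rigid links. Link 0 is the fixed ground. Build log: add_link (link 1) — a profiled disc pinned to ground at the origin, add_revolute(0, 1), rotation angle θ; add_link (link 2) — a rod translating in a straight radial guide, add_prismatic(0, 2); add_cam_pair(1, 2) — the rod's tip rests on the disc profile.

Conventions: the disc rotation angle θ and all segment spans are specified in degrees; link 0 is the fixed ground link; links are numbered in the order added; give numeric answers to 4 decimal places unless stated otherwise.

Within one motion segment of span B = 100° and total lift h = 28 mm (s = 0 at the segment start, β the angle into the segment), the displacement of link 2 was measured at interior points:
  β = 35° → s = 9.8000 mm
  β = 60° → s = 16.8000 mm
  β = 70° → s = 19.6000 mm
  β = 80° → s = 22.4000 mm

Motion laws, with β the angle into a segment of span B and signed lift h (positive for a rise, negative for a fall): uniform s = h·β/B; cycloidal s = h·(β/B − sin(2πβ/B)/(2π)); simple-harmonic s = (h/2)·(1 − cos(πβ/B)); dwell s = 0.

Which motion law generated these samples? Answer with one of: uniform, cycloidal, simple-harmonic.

candidates at β/B = r: uniform s = h·r (linear in β); cycloidal s = h·(r − sin(2πr)/(2π)); simple-harmonic s = (h/2)(1 − cos(πr))
β=35°: printed 9.8000 | uniform 9.8000, cycloidal 6.1947, simple-harmonic 7.6441
β=60°: printed 16.8000 | uniform 16.8000, cycloidal 19.4194, simple-harmonic 18.3262
β=70°: printed 19.6000 | uniform 19.6000, cycloidal 23.8382, simple-harmonic 22.2290
β=80°: printed 22.4000 | uniform 22.4000, cycloidal 26.6382, simple-harmonic 25.3262
only one law matches every sample → uniform

uniform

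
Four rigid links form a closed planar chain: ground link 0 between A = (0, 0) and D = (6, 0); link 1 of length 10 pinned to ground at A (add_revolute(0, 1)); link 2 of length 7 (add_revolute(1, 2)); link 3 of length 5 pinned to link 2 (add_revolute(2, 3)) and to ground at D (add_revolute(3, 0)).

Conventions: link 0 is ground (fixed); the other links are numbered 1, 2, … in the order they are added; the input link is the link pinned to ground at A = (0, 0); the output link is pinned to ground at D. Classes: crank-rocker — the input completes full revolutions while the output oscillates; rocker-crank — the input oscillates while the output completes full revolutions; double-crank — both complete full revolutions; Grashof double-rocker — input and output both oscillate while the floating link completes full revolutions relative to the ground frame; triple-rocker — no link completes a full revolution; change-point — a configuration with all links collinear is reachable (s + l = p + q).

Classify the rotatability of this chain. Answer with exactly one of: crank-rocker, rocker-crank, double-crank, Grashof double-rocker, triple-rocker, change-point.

lengths: ground=6, input=10, coupler=7, output=5
sorted: s=5 (shortest), l=10 (longest), p+q=13
s + l = 15 vs p + q = 13
s + l > p + q → non-Grashof → no link fully rotates → triple-rocker

triple-rocker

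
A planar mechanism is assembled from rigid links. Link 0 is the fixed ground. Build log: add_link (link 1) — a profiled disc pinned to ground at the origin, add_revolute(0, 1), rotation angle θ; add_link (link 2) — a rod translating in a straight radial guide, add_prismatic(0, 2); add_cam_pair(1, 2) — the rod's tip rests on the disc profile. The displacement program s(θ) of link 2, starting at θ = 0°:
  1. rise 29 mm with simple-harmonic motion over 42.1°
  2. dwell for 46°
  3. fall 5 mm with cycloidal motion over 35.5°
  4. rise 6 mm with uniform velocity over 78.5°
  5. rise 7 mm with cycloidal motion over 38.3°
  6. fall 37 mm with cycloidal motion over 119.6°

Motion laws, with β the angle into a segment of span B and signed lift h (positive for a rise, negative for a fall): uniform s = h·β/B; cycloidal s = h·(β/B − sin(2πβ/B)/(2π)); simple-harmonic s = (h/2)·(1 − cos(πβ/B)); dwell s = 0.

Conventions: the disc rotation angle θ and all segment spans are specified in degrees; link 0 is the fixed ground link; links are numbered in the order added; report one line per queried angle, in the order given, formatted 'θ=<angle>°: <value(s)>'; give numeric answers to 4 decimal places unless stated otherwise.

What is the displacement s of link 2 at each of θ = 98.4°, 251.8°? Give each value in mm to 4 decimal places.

seg 1 [0°–42.1°] simple-harmonic, h=29: full span → s += 29 → s = 29.0000
seg 2 [42.1°–88.1°] dwell: s stays 29.0000
seg 3 [88.1°–123.6°] cycloidal, h=-5: θ=98.4° here. β=10.3, B=35.5. -5·(0.2901 − sin(2π·0.2901)/(2π)) = -0.6801 → s = 28.3199
seg 3 [88.1°–123.6°] cycloidal, h=-5: full span → s += -5 → s = 24.0000
seg 4 [123.6°–202.1°] uniform, h=6: full span → s += 6 → s = 30.0000
seg 5 [202.1°–240.4°] cycloidal, h=7: full span → s += 7 → s = 37.0000
seg 6 [240.4°–360°] cycloidal, h=-37: θ=251.8° here. β=11.4, B=119.6. -37·(0.0953 − sin(2π·0.0953)/(2π)) = -0.2071 → s = 36.7929

θ=98.4°: 28.3199
θ=251.8°: 36.7929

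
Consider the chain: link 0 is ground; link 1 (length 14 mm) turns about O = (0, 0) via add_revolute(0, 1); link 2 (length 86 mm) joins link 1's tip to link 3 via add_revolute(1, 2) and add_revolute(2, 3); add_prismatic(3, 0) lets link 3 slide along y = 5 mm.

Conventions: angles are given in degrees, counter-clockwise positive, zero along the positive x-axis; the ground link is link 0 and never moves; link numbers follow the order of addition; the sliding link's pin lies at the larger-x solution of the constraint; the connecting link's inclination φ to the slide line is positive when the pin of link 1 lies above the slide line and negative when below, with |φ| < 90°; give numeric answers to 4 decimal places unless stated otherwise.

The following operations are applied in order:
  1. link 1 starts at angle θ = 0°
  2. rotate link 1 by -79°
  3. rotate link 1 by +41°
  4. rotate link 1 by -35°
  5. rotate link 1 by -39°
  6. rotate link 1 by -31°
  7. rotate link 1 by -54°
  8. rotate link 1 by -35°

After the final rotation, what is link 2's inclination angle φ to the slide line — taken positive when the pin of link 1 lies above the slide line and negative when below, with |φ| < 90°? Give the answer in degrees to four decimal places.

geometry: r = 14 mm, L = 86 mm, e = 5 mm; θ starts at 0°
rotate link 1 by -79°: θ ← 0° -79° = -79°
rotate link 1 by +41°: θ ← -79° +41° = -38°
rotate link 1 by -35°: θ ← -38° -35° = -73°
rotate link 1 by -39°: θ ← -73° -39° = -112°
rotate link 1 by -31°: θ ← -112° -31° = -143°
rotate link 1 by -54°: θ ← -143° -54° = -197°
rotate link 1 by -35°: θ ← -197° -35° = -232°
h = r sin θ − e = 11.032151 − 5 = 6.032151
sin φ = h / L = 6.032151 / 86 = 0.07014129
φ = arcsin(0.07014129) = 4.022102°

4.0221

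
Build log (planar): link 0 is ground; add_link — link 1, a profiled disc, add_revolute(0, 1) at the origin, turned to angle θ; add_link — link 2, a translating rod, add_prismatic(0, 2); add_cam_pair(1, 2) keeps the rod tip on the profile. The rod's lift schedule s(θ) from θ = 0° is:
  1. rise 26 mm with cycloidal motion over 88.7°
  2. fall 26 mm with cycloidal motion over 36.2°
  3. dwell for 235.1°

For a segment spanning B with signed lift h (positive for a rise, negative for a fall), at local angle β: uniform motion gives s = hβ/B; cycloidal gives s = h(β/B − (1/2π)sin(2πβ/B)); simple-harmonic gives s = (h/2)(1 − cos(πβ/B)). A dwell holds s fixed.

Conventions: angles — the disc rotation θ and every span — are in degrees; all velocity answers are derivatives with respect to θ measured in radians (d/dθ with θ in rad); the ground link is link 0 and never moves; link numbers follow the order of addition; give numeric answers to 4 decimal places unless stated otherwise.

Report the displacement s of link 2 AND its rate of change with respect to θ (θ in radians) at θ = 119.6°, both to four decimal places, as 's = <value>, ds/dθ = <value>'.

seg 1 [0°–88.7°] cycloidal, h=26: full span → s += 26 → s = 26.0000
seg 2 [88.7°–124.9°] cycloidal, h=-26: θ=119.6° here. β=30.9, B=36.2. -26·(0.8536 − sin(2π·0.8536)/(2π)) = -25.4854 → s = 0.5146
velocity in seg [88.7°–124.9°] (cycloidal), θ in radians: β = 30.9° = 0.5393 rad, B = 36.2° = 0.6318 rad; ds/dθ = (h/B)(1 − cos(2πβ/B)) = ((-26)/0.6318)(1 − cos(2π·0.8536)) = -16.218337 mm/rad

s = 0.5146, ds/dθ = -16.2183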